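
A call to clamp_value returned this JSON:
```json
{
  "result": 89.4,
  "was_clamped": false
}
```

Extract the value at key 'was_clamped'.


false


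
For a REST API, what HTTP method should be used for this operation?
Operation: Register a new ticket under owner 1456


GET = read, POST = create, PUT = update/replace, DELETE = remove
This operation is a create.
POST


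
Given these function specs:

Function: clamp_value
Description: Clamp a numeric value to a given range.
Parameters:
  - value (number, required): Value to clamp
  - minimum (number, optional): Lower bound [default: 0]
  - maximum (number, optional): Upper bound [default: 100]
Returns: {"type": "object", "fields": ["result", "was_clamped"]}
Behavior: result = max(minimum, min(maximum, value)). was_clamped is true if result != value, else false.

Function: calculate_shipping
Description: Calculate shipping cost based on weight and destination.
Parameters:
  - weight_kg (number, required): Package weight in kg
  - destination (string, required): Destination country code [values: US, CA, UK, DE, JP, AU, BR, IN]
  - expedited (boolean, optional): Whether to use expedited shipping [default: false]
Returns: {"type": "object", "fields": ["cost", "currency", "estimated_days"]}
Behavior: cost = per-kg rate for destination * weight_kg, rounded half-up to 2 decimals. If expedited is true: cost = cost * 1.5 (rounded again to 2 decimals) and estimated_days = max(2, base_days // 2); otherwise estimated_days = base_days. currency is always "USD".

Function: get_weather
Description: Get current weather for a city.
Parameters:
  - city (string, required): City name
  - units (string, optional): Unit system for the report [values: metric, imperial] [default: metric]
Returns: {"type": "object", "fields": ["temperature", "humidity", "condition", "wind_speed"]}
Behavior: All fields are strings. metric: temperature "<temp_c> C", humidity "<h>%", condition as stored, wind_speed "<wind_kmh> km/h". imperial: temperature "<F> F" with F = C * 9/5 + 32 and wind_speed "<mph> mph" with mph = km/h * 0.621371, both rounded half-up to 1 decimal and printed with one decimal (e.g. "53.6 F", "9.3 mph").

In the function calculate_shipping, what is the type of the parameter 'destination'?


The calculate_shipping spec declares:
  - destination (string, required): Destination country code [values: US, CA, UK, DE, JP, AU, BR, IN]
Type:
string


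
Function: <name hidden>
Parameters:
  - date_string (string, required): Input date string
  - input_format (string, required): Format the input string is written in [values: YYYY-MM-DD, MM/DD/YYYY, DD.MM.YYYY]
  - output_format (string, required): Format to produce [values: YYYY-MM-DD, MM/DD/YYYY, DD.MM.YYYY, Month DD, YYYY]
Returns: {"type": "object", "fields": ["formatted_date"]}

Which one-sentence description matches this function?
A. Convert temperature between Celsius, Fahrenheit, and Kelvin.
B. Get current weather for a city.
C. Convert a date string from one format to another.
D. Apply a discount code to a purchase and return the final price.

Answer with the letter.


Parameters date_string, input_format, output_format and return ["formatted_date"] fit: Convert a date string from one format to another.
C


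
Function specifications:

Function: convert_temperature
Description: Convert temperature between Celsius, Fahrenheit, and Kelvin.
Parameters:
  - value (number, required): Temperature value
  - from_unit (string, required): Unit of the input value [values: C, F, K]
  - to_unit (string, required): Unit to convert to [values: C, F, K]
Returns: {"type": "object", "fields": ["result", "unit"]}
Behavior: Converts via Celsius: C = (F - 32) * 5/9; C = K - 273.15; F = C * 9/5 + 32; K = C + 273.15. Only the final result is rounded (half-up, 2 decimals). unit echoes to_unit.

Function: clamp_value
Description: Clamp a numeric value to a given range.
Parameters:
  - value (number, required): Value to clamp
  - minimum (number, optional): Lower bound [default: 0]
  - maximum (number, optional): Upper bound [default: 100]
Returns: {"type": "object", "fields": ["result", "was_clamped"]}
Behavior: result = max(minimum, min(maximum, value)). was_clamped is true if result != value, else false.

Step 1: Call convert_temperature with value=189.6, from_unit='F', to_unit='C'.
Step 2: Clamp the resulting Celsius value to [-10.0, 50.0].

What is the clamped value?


Step 1: convert_temperature(value=189.6, from_unit=F, to_unit=C)
  To C: (189.6 - 32) * 5/9 = 87.555556
  Target is C: 87.555556
  Round to 2 decimals: 87.56
  -> result = 87.56 C
Step 2: clamp_value(value=87.56, minimum=-10.0, maximum=50.0)
  result = max(-10.0, min(50.0, 87.56)) = max(-10.0, 50.0) = 50.0
  was_clamped = (50.0 != 87.56) = true
  -> result = 50.0
50.0


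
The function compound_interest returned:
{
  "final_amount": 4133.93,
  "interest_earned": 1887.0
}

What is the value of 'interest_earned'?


1887.0


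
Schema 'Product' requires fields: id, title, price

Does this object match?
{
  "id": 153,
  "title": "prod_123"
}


Checking required fields...
Missing: price
Invalid - missing required field 'price'


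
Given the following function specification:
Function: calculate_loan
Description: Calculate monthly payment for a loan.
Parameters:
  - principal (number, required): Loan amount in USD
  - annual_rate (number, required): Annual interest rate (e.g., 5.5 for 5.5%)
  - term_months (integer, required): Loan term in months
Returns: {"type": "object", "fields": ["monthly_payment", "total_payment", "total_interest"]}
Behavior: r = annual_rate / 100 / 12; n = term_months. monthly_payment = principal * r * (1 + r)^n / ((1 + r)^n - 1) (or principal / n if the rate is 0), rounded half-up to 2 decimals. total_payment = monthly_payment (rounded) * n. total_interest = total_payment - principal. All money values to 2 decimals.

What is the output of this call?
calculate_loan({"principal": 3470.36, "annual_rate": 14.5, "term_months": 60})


r = 14.5 / 100 / 12 = 0.012083333333 (keep full precision)
(1 + r)^60 = 2.05577881
monthly_payment = 3470.36 * 0.012083333333 * 2.05577881 / (2.05577881 - 1) = 81.651606 -> 81.65
total_payment = 81.65 * 60 = 4899.00
total_interest = 4899.00 - 3470.36 = 1428.64
Output:
{"monthly_payment": 81.65, "total_payment": 4899.0, "total_interest": 1428.64}


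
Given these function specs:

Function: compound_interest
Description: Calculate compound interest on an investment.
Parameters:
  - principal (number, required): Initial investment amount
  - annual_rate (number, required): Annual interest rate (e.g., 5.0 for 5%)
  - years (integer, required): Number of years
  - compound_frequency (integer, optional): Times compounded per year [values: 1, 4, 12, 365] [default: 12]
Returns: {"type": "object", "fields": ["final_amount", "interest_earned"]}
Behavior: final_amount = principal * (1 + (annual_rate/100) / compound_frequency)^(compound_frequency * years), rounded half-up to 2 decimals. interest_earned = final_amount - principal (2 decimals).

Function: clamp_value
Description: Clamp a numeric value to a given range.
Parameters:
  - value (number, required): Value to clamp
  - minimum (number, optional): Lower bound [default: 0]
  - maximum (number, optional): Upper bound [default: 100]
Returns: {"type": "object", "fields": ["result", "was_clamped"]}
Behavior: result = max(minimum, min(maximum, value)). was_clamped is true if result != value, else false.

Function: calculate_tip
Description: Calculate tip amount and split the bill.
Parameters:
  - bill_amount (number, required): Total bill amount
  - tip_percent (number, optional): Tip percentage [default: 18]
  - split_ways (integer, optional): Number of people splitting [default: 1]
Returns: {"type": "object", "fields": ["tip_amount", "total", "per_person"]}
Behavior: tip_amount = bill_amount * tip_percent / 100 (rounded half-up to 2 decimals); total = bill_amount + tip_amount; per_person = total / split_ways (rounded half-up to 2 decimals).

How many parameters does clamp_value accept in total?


Parameters of clamp_value: value (required), minimum (optional), maximum (optional)
Total:
3


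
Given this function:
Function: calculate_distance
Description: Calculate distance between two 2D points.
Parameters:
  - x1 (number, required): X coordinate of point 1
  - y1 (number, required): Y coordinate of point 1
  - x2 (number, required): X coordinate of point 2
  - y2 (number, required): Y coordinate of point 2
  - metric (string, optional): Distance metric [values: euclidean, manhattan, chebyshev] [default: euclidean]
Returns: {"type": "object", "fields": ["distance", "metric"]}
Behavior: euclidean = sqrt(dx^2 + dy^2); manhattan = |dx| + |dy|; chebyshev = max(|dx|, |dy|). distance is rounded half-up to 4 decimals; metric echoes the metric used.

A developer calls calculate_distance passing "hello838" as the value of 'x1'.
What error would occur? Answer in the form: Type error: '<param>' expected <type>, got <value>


Spec: 'x1' is declared as number; "hello838" is a string.
Type error: 'x1' expected number, got "hello838"


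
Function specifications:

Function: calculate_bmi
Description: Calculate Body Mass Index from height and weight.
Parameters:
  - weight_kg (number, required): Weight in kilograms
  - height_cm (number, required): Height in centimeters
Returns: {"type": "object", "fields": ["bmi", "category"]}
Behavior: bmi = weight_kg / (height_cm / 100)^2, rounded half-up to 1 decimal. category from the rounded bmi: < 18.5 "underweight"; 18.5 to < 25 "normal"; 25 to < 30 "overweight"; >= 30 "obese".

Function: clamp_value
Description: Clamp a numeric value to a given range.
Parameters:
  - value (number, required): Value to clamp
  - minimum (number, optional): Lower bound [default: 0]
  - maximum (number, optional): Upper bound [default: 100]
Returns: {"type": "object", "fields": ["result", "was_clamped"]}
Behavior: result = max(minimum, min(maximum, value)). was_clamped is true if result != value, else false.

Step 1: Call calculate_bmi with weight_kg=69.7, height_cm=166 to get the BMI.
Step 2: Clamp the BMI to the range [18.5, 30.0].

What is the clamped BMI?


Step 1: calculate_bmi(weight_kg=69.7, height_cm=166)
  height_m = 166 / 100 = 1.66
  bmi = 69.7 / 1.66^2 = 69.7 / 2.7556 = 25.293947 -> 25.3
  25 <= 25.3 < 30 -> overweight
  -> bmi = 25.3
Step 2: clamp_value(value=25.3, minimum=18.5, maximum=30.0)
  result = max(18.5, min(30.0, 25.3)) = max(18.5, 25.3) = 25.3
  was_clamped = (25.3 != 25.3) = false
  -> result = 25.3
25.3


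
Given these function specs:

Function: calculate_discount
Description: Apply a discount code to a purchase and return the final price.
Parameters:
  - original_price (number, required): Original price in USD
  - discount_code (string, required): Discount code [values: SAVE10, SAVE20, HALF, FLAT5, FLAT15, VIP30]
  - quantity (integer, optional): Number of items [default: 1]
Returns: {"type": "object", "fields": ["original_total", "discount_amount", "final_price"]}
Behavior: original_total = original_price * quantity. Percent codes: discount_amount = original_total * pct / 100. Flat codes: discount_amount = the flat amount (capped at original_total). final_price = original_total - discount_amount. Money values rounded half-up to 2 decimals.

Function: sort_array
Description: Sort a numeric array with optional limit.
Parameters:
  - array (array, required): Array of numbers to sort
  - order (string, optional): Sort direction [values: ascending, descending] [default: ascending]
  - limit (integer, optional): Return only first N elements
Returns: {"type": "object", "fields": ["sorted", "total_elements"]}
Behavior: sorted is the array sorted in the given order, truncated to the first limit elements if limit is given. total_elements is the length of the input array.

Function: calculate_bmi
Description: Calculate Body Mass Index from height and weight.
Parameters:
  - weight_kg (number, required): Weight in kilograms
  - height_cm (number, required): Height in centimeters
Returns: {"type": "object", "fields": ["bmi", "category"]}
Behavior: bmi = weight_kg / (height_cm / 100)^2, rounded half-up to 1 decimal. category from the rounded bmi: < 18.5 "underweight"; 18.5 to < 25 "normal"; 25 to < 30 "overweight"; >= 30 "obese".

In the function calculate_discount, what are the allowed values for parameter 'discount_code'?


The calculate_discount spec declares:
  - discount_code (string, required): Discount code [values: SAVE10, SAVE20, HALF, FLAT5, FLAT15, VIP30]
Allowed values:
SAVE10, SAVE20, HALF, FLAT5, FLAT15, VIP30


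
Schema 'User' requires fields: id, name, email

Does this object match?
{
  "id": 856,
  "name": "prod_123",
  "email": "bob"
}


Checking required fields... All present.
Valid - all required fields present


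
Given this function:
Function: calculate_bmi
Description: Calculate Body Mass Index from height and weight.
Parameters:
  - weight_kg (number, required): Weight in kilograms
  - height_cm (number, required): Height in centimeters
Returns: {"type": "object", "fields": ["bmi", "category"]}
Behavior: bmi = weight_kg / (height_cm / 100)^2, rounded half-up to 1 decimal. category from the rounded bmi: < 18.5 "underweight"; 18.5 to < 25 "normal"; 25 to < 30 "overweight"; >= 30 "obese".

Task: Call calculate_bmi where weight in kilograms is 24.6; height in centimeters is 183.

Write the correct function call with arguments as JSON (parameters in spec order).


Mapping each described value to its parameter name:
  'Weight in kilograms' -> weight_kg = 24.6
  'Height in centimeters' -> height_cm = 183
calculate_bmi({"weight_kg": 24.6, "height_cm": 183})


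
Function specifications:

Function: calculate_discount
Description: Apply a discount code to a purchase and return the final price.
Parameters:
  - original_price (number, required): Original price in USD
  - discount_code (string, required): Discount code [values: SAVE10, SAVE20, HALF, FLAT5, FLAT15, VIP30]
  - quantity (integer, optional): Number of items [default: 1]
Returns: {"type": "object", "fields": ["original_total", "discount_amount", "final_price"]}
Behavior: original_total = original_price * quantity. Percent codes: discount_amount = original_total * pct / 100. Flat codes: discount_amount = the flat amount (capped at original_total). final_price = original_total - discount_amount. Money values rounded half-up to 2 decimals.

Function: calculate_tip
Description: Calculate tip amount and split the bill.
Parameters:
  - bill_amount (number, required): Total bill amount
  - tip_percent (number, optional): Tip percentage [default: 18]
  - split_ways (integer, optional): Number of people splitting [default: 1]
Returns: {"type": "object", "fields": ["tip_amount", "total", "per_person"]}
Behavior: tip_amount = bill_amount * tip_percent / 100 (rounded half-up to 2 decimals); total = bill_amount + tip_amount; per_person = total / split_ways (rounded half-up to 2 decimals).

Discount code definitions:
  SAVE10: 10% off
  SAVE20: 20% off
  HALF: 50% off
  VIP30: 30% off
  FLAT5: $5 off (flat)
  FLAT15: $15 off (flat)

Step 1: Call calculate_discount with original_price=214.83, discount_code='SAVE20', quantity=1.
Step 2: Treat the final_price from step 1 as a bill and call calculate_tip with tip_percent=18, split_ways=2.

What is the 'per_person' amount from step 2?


Step 1: calculate_discount(original_price=214.83, discount_code=SAVE20, quantity=1)
  original_total = 214.83 * 1 = 214.83
  SAVE20 = 20% off: discount_amount = 214.83 * 20/100 = 42.966 -> 42.97
  final_price = 214.83 - 42.97 = 171.86
  -> final_price = 171.86
Step 2: calculate_tip(bill_amount=171.86, tip_percent=18, split_ways=2)
  tip_amount = 171.86 * 18/100 = 30.9348 -> 30.93
  total = 171.86 + 30.93 = 202.79
  per_person = 202.79 / 2 = 101.395 -> 101.40
  -> per_person = 101.40
$101.40


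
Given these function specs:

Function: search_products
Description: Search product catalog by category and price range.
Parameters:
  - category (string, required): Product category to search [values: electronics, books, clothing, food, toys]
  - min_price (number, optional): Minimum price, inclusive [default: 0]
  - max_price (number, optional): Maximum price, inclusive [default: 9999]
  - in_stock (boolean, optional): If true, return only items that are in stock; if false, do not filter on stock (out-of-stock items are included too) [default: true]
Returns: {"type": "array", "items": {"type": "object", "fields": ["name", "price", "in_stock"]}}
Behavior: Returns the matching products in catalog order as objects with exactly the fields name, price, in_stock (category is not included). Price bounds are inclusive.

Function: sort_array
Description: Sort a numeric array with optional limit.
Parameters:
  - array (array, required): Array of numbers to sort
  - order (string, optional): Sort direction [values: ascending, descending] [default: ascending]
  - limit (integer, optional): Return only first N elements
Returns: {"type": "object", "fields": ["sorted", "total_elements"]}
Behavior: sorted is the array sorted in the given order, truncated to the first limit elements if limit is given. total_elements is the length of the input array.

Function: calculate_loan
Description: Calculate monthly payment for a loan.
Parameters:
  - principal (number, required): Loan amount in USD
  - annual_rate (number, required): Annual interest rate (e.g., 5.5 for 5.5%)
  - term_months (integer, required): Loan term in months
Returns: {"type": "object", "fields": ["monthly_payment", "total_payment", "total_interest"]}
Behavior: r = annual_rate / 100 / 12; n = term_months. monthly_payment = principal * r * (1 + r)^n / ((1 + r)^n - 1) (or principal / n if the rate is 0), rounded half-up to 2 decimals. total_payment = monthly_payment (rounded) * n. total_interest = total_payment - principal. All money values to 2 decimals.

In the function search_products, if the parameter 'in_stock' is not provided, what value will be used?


The search_products spec declares:
  - in_stock (boolean, optional): If true, return only items that are in stock; if false, do not filter on stock (out-of-stock items are included too) [default: true]
Default:
true


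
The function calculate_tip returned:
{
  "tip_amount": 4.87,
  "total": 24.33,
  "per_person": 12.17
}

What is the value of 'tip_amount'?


4.87


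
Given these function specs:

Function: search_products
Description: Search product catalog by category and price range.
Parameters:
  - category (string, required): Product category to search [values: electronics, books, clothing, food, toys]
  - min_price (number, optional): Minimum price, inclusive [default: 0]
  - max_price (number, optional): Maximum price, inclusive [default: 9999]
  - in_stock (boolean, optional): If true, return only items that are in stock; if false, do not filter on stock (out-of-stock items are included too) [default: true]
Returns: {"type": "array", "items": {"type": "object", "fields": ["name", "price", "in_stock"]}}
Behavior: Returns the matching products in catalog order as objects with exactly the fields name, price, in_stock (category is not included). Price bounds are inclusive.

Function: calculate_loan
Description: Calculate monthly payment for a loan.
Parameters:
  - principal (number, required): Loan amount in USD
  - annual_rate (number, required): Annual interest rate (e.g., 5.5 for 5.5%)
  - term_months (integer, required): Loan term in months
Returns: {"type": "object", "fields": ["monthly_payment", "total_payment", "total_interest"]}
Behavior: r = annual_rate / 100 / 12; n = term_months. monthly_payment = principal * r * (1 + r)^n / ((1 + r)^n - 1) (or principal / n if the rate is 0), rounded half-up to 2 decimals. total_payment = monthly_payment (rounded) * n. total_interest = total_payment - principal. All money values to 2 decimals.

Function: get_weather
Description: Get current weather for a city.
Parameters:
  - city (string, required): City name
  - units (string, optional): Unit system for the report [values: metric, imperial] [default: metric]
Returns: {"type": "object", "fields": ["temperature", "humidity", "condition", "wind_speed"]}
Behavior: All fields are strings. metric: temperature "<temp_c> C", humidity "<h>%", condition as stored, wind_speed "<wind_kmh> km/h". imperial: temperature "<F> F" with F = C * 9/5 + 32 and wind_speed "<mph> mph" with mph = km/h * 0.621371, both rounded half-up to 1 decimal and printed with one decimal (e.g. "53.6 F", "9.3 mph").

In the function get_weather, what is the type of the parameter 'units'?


The get_weather spec declares:
  - units (string, optional): Unit system for the report [values: metric, imperial] [default: metric]
Type:
string


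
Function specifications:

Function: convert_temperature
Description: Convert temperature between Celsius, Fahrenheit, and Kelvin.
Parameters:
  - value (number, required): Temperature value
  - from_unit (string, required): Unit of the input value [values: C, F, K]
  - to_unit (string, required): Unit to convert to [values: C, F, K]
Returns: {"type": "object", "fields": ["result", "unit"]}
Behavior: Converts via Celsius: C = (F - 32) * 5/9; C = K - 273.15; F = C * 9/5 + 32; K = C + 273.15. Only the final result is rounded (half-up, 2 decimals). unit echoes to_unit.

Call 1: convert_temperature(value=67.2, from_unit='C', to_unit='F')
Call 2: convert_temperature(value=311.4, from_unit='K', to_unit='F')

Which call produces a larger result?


Call 1:
  Input already in C: 67.2
  To F: 67.2 * 9/5 + 32 = 152.96
  Round to 2 decimals: 152.96
  -> 152.96 F
Call 2:
  To C: 311.4 - 273.15 = 38.25
  To F: 38.25 * 9/5 + 32 = 100.85
  Round to 2 decimals: 100.85
  -> 100.85 F
Call 1 (152.96 F)


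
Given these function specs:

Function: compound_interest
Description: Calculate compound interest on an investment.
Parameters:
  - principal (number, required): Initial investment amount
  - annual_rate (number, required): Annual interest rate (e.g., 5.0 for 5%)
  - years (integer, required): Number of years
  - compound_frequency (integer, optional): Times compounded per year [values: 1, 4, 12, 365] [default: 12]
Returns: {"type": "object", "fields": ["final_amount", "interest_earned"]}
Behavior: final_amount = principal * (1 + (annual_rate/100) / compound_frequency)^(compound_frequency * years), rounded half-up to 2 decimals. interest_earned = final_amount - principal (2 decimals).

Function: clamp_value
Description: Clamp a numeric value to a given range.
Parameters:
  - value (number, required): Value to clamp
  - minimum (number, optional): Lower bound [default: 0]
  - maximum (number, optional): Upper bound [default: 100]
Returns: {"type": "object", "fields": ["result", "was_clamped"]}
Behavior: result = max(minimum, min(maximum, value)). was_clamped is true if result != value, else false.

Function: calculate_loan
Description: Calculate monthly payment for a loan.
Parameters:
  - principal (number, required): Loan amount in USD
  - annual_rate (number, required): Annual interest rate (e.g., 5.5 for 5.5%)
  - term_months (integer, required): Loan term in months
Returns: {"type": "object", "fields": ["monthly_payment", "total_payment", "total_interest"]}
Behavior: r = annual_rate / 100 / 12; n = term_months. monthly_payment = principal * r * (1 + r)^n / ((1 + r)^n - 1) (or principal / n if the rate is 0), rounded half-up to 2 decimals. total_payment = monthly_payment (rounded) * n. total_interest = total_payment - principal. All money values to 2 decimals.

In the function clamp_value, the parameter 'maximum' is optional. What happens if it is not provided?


The clamp_value spec declares:
  - maximum (number, optional): Upper bound [default: 100]
It defaults to 100


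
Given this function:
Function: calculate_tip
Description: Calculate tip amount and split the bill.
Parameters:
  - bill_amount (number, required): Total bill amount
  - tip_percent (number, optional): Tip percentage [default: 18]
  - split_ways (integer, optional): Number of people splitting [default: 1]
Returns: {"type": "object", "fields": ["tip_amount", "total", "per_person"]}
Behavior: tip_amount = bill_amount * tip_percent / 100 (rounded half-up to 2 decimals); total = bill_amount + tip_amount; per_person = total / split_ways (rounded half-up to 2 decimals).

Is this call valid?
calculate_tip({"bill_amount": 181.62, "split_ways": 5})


Checking all required parameters present and types match... All valid.
Valid


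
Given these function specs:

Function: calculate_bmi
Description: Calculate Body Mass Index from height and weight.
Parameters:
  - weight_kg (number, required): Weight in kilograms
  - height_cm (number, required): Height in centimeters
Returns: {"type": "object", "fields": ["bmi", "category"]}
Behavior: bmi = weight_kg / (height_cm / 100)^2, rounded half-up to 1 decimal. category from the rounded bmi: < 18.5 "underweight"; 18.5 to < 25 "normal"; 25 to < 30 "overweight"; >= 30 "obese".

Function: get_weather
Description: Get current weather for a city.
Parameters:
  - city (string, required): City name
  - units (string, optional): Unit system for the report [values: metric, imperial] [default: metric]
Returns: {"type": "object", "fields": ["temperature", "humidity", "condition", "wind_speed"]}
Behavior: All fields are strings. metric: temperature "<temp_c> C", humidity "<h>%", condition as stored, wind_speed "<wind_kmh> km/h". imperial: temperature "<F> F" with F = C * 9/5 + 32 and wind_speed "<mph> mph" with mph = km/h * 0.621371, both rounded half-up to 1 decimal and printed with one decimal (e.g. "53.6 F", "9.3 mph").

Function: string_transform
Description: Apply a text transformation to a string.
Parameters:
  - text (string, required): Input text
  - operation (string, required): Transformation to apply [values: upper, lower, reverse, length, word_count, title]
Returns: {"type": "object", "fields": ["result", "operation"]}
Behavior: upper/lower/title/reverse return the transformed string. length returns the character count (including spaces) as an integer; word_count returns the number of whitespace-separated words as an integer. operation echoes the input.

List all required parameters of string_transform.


Parameters of string_transform and their required/optional flag:
  text: required
  operation: required
operation, text


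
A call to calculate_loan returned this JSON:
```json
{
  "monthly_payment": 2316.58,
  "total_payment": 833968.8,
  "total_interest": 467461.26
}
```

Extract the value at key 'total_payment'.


833968.8


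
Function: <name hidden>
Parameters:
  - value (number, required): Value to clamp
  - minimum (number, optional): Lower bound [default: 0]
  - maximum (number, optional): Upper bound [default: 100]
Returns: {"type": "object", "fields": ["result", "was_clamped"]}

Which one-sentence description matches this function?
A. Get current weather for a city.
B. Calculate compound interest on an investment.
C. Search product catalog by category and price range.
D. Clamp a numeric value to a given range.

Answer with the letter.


Parameters value, minimum, maximum and return ["result", "was_clamped"] fit: Clamp a numeric value to a given range.
D


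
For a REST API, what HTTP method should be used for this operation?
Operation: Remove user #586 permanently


GET = read, POST = create, PUT = update/replace, DELETE = remove
This operation is a removal.
DELETE


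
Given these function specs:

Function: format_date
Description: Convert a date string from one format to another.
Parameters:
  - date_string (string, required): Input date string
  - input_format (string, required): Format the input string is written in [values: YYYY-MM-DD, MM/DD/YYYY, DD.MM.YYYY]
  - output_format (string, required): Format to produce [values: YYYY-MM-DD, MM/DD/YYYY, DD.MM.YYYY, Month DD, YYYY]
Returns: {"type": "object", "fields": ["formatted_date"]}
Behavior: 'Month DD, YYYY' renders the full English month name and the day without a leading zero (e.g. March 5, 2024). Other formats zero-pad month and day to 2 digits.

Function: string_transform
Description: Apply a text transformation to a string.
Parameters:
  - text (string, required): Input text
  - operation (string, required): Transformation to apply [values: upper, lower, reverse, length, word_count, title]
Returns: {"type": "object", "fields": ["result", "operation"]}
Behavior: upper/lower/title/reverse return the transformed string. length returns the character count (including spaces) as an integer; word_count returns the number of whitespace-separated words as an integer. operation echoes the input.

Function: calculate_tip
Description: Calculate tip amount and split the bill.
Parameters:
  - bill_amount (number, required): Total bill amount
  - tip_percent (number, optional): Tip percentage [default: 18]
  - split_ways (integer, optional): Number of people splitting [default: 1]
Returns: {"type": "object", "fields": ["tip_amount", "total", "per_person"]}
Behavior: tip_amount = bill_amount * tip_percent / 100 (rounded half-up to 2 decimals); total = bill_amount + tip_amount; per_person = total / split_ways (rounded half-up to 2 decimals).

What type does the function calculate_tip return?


The calculate_tip spec declares Returns: {"type": "object", "fields": ["tip_amount", "total", "per_person"]}
Type:
object


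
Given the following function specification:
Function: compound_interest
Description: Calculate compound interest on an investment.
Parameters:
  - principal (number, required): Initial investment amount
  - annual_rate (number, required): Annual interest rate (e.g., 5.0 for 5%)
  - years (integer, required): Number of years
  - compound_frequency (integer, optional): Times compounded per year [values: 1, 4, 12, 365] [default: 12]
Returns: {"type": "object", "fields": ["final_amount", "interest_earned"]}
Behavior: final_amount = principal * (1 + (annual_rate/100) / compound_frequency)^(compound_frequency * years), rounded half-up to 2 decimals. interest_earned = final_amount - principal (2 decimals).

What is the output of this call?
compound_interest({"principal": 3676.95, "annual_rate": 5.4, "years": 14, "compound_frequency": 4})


rate per period = 5.4/100/4 = 0.0135 (keep full precision); periods = 4 * 14 = 56
(1 + 0.0135)^56 = 2.11899616
final_amount = 3676.95 * 2.11899616 = 7791.442929 -> 7791.44
interest_earned = 7791.44 - 3676.95 = 4114.49
Output:
{"final_amount": 7791.44, "interest_earned": 4114.49}


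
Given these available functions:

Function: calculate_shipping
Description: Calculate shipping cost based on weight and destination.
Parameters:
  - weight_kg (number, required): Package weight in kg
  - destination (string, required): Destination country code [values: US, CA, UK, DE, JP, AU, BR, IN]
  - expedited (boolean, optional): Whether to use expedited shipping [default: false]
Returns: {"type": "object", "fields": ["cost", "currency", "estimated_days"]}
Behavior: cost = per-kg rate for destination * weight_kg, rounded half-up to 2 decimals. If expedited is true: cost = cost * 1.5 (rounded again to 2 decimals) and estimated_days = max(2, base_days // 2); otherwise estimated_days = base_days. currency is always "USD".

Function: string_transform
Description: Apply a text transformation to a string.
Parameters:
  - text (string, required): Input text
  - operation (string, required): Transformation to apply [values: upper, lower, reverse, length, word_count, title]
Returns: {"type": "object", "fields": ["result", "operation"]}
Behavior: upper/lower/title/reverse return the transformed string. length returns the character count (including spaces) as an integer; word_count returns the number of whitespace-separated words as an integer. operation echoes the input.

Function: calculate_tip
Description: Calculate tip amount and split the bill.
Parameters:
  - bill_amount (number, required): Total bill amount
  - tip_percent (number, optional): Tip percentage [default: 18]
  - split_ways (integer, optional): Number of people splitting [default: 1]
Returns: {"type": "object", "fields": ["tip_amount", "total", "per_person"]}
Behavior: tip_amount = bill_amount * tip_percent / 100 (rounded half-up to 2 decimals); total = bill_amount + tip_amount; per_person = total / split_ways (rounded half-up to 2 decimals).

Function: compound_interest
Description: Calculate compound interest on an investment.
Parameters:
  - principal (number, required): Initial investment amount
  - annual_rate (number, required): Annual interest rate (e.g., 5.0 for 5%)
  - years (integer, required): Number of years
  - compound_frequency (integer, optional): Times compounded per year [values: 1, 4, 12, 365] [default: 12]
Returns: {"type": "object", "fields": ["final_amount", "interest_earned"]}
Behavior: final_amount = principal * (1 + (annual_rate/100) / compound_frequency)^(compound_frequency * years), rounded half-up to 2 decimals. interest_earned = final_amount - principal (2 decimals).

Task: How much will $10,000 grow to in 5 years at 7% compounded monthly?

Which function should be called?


The task needs a function whose description is: Calculate compound interest on an investment.
compound_interest


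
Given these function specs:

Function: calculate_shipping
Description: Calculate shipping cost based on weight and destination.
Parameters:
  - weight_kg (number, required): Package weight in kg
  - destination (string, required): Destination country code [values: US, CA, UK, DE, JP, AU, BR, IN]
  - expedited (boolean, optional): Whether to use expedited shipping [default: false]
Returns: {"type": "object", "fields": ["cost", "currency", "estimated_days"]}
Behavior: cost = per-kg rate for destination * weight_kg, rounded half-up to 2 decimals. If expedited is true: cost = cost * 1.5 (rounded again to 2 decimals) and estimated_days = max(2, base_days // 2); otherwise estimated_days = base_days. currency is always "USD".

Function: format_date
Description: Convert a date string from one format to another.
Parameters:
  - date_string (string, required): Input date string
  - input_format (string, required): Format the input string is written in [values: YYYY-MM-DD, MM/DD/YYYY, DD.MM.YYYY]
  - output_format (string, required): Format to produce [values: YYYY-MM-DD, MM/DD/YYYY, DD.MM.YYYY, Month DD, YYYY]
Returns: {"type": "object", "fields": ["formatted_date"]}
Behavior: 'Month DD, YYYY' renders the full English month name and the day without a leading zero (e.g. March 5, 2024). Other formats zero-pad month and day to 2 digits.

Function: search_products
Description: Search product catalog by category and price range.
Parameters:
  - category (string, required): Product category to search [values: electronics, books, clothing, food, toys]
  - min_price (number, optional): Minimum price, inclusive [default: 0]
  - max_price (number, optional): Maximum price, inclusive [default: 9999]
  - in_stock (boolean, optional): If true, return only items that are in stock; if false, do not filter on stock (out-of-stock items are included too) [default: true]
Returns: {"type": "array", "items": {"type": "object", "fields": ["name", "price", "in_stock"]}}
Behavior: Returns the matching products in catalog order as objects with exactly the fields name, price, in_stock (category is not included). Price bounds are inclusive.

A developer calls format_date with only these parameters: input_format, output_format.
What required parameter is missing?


Required parameters: date_string, input_format, output_format
Provided: input_format, output_format
Missing: date_string
date_string


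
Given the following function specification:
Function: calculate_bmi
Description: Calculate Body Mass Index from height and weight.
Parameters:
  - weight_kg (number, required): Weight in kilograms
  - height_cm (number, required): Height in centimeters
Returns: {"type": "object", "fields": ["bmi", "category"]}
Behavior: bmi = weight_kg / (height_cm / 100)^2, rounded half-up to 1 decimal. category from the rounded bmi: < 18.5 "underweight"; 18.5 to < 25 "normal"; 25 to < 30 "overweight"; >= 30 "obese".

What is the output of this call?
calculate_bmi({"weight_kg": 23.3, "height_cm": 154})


height_m = 154 / 100 = 1.54
bmi = 23.3 / 1.54^2 = 23.3 / 2.3716 = 9.824591 -> 9.8
9.8 < 18.5 -> underweight
Output:
{"bmi": 9.8, "category": "underweight"}


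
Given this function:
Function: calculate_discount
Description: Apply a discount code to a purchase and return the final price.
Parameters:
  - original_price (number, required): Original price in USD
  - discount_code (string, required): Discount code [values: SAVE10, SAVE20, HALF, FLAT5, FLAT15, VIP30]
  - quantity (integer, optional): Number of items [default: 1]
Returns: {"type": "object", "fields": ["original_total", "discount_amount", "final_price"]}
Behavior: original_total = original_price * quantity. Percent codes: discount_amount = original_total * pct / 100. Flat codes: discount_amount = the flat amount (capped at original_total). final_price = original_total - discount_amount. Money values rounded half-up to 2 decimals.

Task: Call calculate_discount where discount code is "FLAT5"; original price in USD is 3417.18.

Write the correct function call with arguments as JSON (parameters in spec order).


Mapping each described value to its parameter name:
  'Discount code' -> discount_code = "FLAT5"
  'Original price in USD' -> original_price = 3417.18
calculate_discount({"original_price": 3417.18, "discount_code": "FLAT5"})


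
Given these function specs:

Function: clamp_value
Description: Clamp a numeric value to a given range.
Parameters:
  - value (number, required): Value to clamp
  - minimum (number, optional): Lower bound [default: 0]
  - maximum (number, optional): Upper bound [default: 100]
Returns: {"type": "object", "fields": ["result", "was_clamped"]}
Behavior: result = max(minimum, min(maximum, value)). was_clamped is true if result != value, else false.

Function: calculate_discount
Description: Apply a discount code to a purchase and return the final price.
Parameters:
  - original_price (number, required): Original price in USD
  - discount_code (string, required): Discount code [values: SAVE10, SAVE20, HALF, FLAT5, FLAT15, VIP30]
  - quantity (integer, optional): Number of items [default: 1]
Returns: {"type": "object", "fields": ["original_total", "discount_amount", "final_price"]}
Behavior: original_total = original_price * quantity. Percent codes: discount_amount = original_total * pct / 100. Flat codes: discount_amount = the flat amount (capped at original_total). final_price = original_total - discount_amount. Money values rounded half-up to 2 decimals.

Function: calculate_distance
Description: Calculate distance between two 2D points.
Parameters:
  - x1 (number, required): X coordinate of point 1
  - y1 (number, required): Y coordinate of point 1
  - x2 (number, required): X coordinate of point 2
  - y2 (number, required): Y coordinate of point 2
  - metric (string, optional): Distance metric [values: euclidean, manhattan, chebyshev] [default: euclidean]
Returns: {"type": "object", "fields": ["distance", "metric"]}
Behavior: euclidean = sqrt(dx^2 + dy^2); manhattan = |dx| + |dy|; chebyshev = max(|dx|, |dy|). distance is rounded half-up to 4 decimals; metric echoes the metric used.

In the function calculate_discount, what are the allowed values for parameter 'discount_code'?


The calculate_discount spec declares:
  - discount_code (string, required): Discount code [values: SAVE10, SAVE20, HALF, FLAT5, FLAT15, VIP30]
Allowed values:
SAVE10, SAVE20, HALF, FLAT5, FLAT15, VIP30


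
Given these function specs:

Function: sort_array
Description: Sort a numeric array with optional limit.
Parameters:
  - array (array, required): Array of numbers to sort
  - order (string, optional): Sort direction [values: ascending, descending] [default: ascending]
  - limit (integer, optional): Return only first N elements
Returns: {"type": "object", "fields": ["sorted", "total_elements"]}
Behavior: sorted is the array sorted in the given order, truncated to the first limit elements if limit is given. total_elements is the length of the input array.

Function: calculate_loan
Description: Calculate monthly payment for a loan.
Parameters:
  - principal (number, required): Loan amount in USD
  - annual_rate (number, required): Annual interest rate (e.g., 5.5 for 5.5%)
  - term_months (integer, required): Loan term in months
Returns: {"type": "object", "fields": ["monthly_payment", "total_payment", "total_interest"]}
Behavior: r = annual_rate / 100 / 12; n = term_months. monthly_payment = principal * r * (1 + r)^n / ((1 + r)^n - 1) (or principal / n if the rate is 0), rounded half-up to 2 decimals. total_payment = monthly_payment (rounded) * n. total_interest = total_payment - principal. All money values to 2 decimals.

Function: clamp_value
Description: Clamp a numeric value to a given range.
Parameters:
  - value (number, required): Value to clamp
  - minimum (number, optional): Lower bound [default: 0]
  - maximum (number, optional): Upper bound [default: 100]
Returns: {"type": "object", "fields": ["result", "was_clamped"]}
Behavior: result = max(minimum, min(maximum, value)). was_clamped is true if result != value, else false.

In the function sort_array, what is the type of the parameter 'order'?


The sort_array spec declares:
  - order (string, optional): Sort direction [values: ascending, descending] [default: ascending]
Type:
string
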